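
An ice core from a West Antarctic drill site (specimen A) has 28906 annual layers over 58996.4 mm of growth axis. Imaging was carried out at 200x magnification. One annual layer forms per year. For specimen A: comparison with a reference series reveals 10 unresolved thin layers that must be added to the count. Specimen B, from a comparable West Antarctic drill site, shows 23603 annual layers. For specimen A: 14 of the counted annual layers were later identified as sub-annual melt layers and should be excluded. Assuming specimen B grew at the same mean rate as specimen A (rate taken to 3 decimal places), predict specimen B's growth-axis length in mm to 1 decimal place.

48173.7 mm

Specimen A: correcting the raw count gives 28906 − 14 + 10 = 28902 true annual layers.
A: Mean rate = 58996.4 mm / 28902 years ≈ 2.041 mm/year.
B's length ≈ 2.041 × 23603 = 48173.7 mm.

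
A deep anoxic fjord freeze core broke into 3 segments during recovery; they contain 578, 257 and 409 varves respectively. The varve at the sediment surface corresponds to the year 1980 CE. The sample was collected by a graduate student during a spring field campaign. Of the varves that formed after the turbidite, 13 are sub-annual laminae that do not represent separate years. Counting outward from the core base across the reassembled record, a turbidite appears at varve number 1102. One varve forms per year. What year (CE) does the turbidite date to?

1851 CE

Total varves = 578 + 257 + 409 = 1244.
Between varve 1102 and the sediment surface there are 1244 − 1102 = 142 varves.
Removing the 13 false varves leaves 142 − 13 = 129 true varves beyond the turbidite.
The varve at the sediment surface is 1980 CE, so the turbidite dates to 1980 − 129 = 1851 CE.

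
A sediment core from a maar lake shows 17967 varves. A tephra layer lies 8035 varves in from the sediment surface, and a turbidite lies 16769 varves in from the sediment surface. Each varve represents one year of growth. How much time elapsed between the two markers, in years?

8734 years

The two markers are separated by 16769 − 8035 = 8734 varves.
At one varve per year, 8734 years elapsed between them.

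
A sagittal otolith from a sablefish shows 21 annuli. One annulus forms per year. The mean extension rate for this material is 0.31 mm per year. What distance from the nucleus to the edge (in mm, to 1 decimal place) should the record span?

21 years of growth are recorded.
Predicted length = 0.31 mm/year × 21 years = 6.5 mm.

6.5 mm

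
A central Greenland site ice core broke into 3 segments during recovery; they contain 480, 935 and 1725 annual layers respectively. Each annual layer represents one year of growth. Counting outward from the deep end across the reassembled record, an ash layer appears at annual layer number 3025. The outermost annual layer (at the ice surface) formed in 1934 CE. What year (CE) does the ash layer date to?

1819 CE

Total annual layers = 480 + 935 + 1725 = 3140.
The ash layer sits at annual layer 3025 from the deep end, so 3140 − 3025 = 115 annual layers formed after it.
Counting back 115 years from 1934 CE places the ash layer in 1934 − 115 = 1819 CE.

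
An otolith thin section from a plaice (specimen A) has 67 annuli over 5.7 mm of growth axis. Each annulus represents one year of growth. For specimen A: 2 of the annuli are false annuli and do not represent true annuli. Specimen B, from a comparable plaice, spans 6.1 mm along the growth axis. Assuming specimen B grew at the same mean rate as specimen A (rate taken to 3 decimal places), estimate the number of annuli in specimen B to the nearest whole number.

Specimen A: true annulus count = 67 − 2 = 65.
A: Extension rate ≈ 5.7 / 65 = 0.088 mm per year.
For B, 6.1 / 0.088 = 69.32 years ≈ 69 annuli.

69 annuli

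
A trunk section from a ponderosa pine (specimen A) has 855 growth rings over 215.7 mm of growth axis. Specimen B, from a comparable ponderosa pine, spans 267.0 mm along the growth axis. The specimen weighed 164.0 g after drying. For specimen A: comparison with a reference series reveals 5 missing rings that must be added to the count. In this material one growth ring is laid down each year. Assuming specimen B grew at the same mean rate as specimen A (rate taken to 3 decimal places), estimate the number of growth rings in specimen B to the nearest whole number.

Specimen A: true growth ring count = 855 + 5 = 860.
A: 215.7 mm over 860 years gives 215.7 / 860 ≈ 0.251 mm/year.
Specimen B: 267.0 mm / 0.251 mm per year = 1063.75 years ≈ 1064 growth rings.

1064 growth rings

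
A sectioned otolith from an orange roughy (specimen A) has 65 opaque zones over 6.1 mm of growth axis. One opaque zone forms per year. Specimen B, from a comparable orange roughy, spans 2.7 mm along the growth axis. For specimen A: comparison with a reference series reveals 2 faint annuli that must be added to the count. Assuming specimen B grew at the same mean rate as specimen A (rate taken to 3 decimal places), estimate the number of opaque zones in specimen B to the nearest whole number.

Specimen A: true opaque zone count = 65 + 2 = 67.
A: 6.1 mm over 67 years gives 6.1 / 67 ≈ 0.091 mm per year.
Specimen B: 2.7 mm / 0.091 mm per year = 29.67 years ≈ 30 opaque zones.

30 opaque zones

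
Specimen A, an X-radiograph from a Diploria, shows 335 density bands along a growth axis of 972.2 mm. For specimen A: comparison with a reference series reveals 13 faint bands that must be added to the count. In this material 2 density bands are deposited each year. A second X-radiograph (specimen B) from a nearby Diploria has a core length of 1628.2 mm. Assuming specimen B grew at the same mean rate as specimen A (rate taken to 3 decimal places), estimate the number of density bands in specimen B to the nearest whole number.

Specimen A: true density band count = 335 + 13 = 348.
Specimen A: with 2 density bands per year, 348 / 2 = 174 years.
A: Mean rate = 972.2 mm / 174 years ≈ 5.587 mm/year.
B spans 1628.2 / 5.587 = 291.43 years; at 2 density bands per year that is 291.43 × 2 ≈ 583 density bands.

583 density bands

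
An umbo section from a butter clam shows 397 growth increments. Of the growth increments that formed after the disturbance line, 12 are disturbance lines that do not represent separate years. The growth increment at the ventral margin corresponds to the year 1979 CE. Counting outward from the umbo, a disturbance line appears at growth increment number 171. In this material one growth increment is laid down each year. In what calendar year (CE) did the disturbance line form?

1765 CE

Between growth increment 171 and the ventral margin there are 397 − 171 = 226 growth increments.
Excluding 12 false growth increments: 226 − 12 = 214.
The growth increment at the ventral margin is 1979 CE, so the disturbance line dates to 1979 − 214 = 1765 CE.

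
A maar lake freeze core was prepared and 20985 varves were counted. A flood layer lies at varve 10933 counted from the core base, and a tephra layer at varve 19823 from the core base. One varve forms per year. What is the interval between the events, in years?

19823 − 10933 = 8890 varves lie between the two events.
One varve per year makes the interval 8890 years.

8890 years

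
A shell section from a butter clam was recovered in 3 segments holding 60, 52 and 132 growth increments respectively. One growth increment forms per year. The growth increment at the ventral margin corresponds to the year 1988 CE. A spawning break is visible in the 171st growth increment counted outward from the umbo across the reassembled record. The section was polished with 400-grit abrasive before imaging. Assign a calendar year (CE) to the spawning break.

1915 CE

Total growth increments = 60 + 52 + 132 = 244.
244 − 171 = 73 growth increments lie beyond the spawning break toward the ventral margin.
Counting back 73 years from 1988 CE places the spawning break in 1988 − 73 = 1915 CE.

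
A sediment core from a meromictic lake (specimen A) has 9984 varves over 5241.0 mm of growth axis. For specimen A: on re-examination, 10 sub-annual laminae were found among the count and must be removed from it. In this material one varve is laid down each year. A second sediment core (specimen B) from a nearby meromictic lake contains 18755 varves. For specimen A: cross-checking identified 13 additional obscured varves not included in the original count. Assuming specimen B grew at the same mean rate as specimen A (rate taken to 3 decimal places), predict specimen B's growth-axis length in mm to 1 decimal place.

9846.4 mm

Specimen A: adjusted count: 9984 − 10 + 13 = 9987 varves.
A: 5241.0 mm over 9987 years gives 5241.0 / 9987 ≈ 0.525 mm/yr.
B's length ≈ 0.525 × 18755 = 9846.4 mm.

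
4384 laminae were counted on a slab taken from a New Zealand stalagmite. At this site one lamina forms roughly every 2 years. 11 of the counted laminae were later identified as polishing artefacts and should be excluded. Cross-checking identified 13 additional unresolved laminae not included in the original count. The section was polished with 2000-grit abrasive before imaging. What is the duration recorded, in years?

8772 years

Correcting the raw count gives 4384 − 11 + 13 = 4386 true laminae.
Multiplying by 2 years per lamina: 4386 × 2 = 8772 years.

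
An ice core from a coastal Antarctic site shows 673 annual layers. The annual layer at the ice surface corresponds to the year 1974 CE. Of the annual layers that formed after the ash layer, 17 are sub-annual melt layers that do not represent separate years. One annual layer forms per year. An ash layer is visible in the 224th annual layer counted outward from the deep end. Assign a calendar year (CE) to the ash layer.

673 − 224 = 449 annual layers lie beyond the ash layer toward the ice surface.
449 − 17 false = 432 true annual layers after the ash layer.
1974 − 432 = 1542 CE.

1542 CE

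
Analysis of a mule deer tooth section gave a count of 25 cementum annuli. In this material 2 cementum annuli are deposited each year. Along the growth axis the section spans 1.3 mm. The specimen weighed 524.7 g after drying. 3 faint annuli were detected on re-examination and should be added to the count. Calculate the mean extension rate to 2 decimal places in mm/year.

0.09 mm/year

After corrections the count is 25 + 3 = 28 cementum annuli.
With 2 cementum annuli per year, 28 / 2 = 14 years.
Mean rate = 1.3 mm / 14 years ≈ 0.09 mm/year.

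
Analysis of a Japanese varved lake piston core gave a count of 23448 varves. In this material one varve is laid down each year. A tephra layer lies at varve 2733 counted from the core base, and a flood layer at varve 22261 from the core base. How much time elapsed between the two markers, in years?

19528 years

The two markers are separated by 22261 − 2733 = 19528 varves.
At one varve per year, 19528 years elapsed between them.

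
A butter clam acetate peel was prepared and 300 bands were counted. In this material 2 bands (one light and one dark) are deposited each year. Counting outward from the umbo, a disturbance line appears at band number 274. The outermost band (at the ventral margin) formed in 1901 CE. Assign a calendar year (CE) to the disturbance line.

1888 CE

Between band 274 and the ventral margin there are 300 − 274 = 26 bands.
Dividing by 2 bands per year: 26 / 2 = 13 years.
Counting back 13 years from 1901 CE places the disturbance line in 1901 − 13 = 1888 CE.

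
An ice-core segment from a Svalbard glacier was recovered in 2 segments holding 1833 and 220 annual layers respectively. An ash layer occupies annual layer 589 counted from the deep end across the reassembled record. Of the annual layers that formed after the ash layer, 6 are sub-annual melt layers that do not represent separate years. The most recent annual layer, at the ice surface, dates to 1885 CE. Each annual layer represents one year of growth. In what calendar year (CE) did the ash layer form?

427 CE

Total annual layers = 1833 + 220 = 2053.
Between annual layer 589 and the ice surface there are 2053 − 589 = 1464 annual layers.
1464 − 6 false = 1458 true annual layers after the ash layer.
1885 − 1458 = 427 CE.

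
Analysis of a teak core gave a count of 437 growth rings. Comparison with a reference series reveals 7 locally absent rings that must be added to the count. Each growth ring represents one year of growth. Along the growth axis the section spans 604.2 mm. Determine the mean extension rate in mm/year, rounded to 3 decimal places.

True growth ring count = 437 + 7 = 444.
604.2 mm over 444 years gives 604.2 / 444 ≈ 1.361 mm/year.

1.361 mm/year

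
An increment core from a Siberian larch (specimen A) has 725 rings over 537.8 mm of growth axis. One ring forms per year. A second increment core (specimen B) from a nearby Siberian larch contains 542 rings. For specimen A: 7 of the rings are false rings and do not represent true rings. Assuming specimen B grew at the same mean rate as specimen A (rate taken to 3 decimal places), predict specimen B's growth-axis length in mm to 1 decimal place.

406.0 mm

Specimen A: adjusted count: 725 − 7 = 718 rings.
A: Extension rate ≈ 537.8 / 718 = 0.749 mm per year.
For B, 0.749 mm/year × 542 years = 406.0 mm.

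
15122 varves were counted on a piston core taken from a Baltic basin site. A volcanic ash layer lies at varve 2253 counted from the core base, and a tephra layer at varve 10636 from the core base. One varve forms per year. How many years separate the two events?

10636 − 2253 = 8383 varves lie between the two events.
One varve per year makes the interval 8383 years.

8383 years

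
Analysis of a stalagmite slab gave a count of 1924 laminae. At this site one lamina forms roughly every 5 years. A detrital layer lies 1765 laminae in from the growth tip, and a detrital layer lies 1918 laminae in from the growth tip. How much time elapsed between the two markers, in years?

765 yr

1918 − 1765 = 153 laminae lie between the two events.
Multiplying by 5 years per lamina: 153 × 5 = 765 years.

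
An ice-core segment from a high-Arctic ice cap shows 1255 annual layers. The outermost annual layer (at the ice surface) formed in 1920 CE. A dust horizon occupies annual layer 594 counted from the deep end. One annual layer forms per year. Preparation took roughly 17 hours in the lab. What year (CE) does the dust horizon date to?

1259 CE

The dust horizon sits at annual layer 594 from the deep end, so 1255 − 594 = 661 annual layers formed after it.
Counting back 661 years from 1920 CE places the dust horizon in 1920 − 661 = 1259 CE.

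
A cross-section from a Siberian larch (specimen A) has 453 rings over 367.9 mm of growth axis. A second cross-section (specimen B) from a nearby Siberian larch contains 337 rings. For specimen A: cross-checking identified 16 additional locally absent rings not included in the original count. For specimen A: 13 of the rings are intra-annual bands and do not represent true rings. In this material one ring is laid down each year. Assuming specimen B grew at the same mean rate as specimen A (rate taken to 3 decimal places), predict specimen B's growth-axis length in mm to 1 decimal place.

272.0 mm

Specimen A: correcting the raw count gives 453 − 13 + 16 = 456 true rings.
A: 367.9 mm over 456 years gives 367.9 / 456 ≈ 0.807 mm/yr.
For B, 0.807 mm/year × 337 years = 272.0 mm.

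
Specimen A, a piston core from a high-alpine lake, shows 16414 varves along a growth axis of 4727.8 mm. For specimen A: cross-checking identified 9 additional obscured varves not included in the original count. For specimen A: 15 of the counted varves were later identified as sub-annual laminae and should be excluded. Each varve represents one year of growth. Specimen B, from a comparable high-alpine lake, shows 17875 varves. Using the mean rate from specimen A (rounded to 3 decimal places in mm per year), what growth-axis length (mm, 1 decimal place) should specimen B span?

Specimen A: after corrections the count is 16414 − 15 + 9 = 16408 varves.
A: Mean rate = 4727.8 mm / 16408 years ≈ 0.288 mm/yr.
B's length ≈ 0.288 × 17875 = 5148.0 mm.

5148.0 mm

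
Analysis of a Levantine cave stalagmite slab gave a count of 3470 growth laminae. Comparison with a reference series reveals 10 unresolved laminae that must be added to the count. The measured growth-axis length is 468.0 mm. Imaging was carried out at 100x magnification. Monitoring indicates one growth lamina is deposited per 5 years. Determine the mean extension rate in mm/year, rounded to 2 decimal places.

Adjusted count: 3470 + 10 = 3480 growth laminae.
At 5 years per growth lamina, 3480 × 5 = 17400 years.
468.0 mm over 17400 years gives 468.0 / 17400 ≈ 0.03 mm/year.

0.03 mm/year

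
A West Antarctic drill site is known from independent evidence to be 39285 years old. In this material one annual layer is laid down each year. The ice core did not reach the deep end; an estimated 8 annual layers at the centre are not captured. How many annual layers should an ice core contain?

At one annual layer per year, 39285 years correspond to 39285 annual layers.
39285 − 8 missed = 39277 annual layers expected in the prepared section.

39277 annual layers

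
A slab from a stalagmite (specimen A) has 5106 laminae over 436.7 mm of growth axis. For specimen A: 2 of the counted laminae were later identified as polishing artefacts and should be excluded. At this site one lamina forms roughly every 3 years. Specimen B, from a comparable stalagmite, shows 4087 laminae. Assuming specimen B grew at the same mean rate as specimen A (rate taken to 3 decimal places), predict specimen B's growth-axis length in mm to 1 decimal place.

Specimen A: adjusted count: 5106 − 2 = 5104 laminae.
Specimen A: at 3 years per lamina, 5104 × 3 = 15312 years.
A: Extension rate ≈ 436.7 / 15312 = 0.029 mm/yr.
Specimen B: 4087 laminae at 3 years each span 4087 × 3 = 12261 years. B's length ≈ 0.029 × 12261 = 355.6 mm.

355.6 mm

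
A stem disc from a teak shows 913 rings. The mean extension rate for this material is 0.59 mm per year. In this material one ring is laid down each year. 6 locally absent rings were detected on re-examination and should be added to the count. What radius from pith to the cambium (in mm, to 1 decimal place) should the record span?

Adjusted count: 913 + 6 = 919 rings.
919 years at 0.59 mm/year gives 0.59 × 919 = 542.2 mm.

542.2 mm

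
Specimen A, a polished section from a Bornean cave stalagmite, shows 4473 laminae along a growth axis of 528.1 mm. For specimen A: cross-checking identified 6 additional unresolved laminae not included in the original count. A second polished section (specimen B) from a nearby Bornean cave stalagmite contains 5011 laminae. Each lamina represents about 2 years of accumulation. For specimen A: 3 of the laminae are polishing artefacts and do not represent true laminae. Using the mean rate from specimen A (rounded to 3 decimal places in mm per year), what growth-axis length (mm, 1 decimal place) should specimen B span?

591.3 mm

Specimen A: correcting the raw count gives 4473 − 3 + 6 = 4476 true laminae.
Specimen A: 4476 laminae at 2 years each span 4476 × 2 = 8952 years.
A: Mean rate = 528.1 mm / 8952 years ≈ 0.059 mm per year.
Specimen B: multiplying by 2 years per lamina: 5011 × 2 = 10022 years. B's length ≈ 0.059 × 10022 = 591.3 mm.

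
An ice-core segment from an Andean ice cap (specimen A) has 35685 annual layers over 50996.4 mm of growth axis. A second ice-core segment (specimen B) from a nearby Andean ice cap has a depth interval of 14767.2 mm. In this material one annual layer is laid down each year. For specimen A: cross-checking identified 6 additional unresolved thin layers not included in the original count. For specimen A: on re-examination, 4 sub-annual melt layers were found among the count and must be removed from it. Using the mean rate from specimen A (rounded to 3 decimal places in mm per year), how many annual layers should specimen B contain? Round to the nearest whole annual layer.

10334 annual layers

Specimen A: true annual layer count = 35685 − 4 + 6 = 35687.
A: Mean rate = 50996.4 mm / 35687 years ≈ 1.429 mm/year.
For B, 14767.2 / 1.429 = 10333.94 years ≈ 10334 annual layers.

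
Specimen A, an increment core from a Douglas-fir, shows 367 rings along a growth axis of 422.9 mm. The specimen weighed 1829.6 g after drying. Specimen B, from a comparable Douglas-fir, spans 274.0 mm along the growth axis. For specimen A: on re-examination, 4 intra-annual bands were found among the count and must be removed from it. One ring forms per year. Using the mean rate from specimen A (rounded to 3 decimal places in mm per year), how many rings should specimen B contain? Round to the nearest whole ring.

Specimen A: after corrections the count is 367 − 4 = 363 rings.
A: Extension rate ≈ 422.9 / 363 = 1.165 mm/year.
For B, 274.0 / 1.165 = 235.19 years ≈ 235 rings.

235 rings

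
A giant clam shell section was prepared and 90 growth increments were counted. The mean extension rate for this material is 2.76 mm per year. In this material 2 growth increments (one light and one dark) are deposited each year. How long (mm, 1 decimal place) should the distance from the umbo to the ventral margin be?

90 growth increments at 2 per year is 90 / 2 = 45 years.
Length ≈ 2.76 × 45 = 124.2 mm.

124.2 mm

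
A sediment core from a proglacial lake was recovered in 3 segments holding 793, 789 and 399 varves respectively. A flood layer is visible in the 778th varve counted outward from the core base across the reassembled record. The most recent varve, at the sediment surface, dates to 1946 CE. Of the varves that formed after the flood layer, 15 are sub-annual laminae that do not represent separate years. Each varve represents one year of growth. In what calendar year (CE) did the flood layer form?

758 CE

Total varves = 793 + 789 + 399 = 1981.
The flood layer sits at varve 778 from the core base, so 1981 − 778 = 1203 varves formed after it.
Removing the 15 false varves leaves 1203 − 15 = 1188 true varves beyond the flood layer.
The varve at the sediment surface is 1946 CE, so the flood layer dates to 1946 − 1188 = 758 CE.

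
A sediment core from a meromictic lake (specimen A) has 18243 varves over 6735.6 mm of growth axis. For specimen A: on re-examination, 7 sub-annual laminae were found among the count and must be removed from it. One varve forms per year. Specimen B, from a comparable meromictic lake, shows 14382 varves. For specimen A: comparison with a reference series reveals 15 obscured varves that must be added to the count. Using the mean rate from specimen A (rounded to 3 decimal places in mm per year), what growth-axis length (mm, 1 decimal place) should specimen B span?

Specimen A: adjusted count: 18243 − 7 + 15 = 18251 varves.
A: Mean rate = 6735.6 mm / 18251 years ≈ 0.369 mm per year.
For B, 0.369 mm/year × 14382 years = 5307.0 mm.

5307.0 mm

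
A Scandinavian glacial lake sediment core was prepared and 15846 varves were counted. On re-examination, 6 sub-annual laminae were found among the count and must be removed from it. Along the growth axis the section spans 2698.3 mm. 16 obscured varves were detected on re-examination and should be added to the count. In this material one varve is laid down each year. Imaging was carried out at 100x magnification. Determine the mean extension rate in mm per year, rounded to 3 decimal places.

0.170 mm per year

Correcting the raw count gives 15846 − 6 + 16 = 15856 true varves.
2698.3 mm over 15856 years gives 2698.3 / 15856 ≈ 0.170 mm per year.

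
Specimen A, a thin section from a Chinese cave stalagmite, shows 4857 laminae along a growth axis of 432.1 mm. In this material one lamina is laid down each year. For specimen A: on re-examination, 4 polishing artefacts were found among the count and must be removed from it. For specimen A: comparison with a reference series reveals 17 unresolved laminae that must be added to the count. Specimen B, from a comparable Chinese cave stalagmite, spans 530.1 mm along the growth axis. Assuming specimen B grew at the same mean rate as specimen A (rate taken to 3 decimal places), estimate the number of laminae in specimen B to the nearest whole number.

5956 laminae

Specimen A: adjusted count: 4857 − 4 + 17 = 4870 laminae.
A: Mean rate = 432.1 mm / 4870 years ≈ 0.089 mm/yr.
B spans 530.1 / 0.089 = 5956.18 years ≈ 5956 laminae.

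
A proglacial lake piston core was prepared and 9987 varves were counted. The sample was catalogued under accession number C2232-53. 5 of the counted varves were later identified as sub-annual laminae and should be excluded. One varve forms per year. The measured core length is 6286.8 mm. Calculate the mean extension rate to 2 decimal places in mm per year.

0.63 mm per year

After corrections the count is 9987 − 5 = 9982 varves.
Mean rate = 6286.8 mm / 9982 years ≈ 0.63 mm per year.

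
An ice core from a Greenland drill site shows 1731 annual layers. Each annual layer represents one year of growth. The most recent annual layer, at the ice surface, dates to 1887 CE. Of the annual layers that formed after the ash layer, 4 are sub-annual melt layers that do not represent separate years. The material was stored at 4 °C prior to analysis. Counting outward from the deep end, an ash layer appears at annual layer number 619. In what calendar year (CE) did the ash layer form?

1731 − 619 = 1112 annual layers lie beyond the ash layer toward the ice surface.
Excluding 4 false annual layers: 1112 − 4 = 1108.
The annual layer at the ice surface is 1887 CE, so the ash layer dates to 1887 − 1108 = 779 CE.

779 CE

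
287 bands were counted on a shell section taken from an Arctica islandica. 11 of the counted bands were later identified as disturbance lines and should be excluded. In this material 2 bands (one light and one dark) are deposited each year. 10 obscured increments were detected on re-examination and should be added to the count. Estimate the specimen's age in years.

Adjusted count: 287 − 11 + 10 = 286 bands.
286 bands at 2 per year is 286 / 2 = 143 years.

143 years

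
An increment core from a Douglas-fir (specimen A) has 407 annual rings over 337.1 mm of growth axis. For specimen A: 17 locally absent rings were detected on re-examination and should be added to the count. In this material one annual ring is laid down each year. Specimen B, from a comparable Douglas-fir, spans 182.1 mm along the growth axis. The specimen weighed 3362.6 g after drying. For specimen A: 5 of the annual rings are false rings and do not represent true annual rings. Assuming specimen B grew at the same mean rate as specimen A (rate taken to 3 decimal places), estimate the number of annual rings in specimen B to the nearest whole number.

Specimen A: adjusted count: 407 − 5 + 17 = 419 annual rings.
A: 337.1 mm over 419 years gives 337.1 / 419 ≈ 0.805 mm/yr.
Specimen B: 182.1 mm / 0.805 mm per year = 226.21 years ≈ 226 annual rings.

226 annual rings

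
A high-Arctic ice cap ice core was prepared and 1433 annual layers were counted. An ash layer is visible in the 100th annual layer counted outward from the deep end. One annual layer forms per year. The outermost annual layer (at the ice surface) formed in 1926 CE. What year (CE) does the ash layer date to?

593 CE

Between annual layer 100 and the ice surface there are 1433 − 100 = 1333 annual layers.
1926 − 1333 = 593 CE.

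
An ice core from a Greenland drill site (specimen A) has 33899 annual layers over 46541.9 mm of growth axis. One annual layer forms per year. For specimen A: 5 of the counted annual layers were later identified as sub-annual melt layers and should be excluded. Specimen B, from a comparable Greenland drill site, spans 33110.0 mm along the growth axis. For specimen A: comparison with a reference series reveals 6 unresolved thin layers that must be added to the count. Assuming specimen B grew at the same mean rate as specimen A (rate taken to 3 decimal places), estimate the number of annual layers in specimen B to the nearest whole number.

24115 annual layers

Specimen A: adjusted count: 33899 − 5 + 6 = 33900 annual layers.
A: 46541.9 mm over 33900 years gives 46541.9 / 33900 ≈ 1.373 mm per year.
For B, 33110.0 / 1.373 = 24115.08 years ≈ 24115 annual layers.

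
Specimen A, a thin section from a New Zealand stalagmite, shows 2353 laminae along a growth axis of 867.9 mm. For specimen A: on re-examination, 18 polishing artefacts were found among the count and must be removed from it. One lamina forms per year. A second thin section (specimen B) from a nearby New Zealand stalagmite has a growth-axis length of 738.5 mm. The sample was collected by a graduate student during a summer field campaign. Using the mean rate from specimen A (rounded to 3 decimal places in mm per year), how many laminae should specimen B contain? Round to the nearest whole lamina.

1985 laminae

Specimen A: true lamina count = 2353 − 18 = 2335.
A: 867.9 mm over 2335 years gives 867.9 / 2335 ≈ 0.372 mm/year.
B spans 738.5 / 0.372 = 1985.22 years ≈ 1985 laminae.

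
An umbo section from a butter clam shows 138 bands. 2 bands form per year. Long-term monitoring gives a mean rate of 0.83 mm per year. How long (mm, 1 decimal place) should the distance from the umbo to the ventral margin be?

With 2 bands per year, 138 / 2 = 69 years.
Predicted length = 0.83 mm/year × 69 years = 57.3 mm.

57.3 mm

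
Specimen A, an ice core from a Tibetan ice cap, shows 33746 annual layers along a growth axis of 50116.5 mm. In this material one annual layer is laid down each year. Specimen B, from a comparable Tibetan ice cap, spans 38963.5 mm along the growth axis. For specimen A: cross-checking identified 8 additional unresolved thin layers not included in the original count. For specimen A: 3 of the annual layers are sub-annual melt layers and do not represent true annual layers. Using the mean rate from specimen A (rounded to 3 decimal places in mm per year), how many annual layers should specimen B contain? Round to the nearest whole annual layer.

Specimen A: correcting the raw count gives 33746 − 3 + 8 = 33751 true annual layers.
A: Mean rate = 50116.5 mm / 33751 years ≈ 1.485 mm per year.
Specimen B: 38963.5 mm / 1.485 mm per year = 26238.05 years ≈ 26238 annual layers.

26238 annual layers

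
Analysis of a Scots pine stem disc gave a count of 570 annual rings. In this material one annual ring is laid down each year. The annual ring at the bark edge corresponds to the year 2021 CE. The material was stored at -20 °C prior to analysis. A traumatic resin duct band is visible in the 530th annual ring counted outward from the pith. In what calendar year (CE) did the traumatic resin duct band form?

1981 CE

The traumatic resin duct band sits at annual ring 530 from the pith, so 570 − 530 = 40 annual rings formed after it.
2021 − 40 = 1981 CE.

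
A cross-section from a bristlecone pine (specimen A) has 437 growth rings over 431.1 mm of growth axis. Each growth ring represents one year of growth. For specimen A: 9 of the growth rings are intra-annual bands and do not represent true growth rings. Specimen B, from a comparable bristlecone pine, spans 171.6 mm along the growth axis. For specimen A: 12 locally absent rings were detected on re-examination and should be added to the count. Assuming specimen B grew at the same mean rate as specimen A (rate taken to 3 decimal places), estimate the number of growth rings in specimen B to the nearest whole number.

Specimen A: adjusted count: 437 − 9 + 12 = 440 growth rings.
A: 431.1 mm over 440 years gives 431.1 / 440 ≈ 0.980 mm per year.
B spans 171.6 / 0.980 = 175.10 years ≈ 175 growth rings.

175 growth rings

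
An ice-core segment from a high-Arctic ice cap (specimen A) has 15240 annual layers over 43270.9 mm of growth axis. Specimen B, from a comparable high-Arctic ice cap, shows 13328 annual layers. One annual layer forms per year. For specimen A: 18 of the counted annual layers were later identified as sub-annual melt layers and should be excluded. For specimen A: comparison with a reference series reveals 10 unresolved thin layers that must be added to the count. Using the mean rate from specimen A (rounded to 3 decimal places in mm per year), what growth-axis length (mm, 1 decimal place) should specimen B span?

Specimen A: adjusted count: 15240 − 18 + 10 = 15232 annual layers.
A: Extension rate ≈ 43270.9 / 15232 = 2.841 mm/year.
For B, 2.841 mm/year × 13328 years = 37864.8 mm.

37864.8 mm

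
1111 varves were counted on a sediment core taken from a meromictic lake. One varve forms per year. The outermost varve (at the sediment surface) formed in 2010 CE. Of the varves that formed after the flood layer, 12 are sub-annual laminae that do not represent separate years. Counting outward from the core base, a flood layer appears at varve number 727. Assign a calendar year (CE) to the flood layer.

Between varve 727 and the sediment surface there are 1111 − 727 = 384 varves.
Excluding 12 false varves: 384 − 12 = 372.
Counting back 372 years from 2010 CE places the flood layer in 2010 − 372 = 1638 CE.

1638 CE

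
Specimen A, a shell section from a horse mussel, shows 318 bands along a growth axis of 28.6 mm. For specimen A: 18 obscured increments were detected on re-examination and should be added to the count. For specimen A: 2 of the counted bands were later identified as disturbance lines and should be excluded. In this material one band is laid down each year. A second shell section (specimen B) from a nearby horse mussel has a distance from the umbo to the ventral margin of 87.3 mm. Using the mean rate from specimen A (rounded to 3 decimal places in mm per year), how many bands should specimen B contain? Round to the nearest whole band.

1015 bands

Specimen A: after corrections the count is 318 − 2 + 18 = 334 bands.
A: 28.6 mm over 334 years gives 28.6 / 334 ≈ 0.086 mm/year.
For B, 87.3 / 0.086 = 1015.12 years ≈ 1015 bands.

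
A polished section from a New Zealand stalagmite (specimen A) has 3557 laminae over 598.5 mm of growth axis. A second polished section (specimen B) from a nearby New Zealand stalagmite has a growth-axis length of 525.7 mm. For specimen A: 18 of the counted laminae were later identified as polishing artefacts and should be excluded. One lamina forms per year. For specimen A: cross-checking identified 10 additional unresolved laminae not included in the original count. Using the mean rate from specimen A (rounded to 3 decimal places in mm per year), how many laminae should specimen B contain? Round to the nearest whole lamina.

Specimen A: after corrections the count is 3557 − 18 + 10 = 3549 laminae.
A: 598.5 mm over 3549 years gives 598.5 / 3549 ≈ 0.169 mm/year.
B spans 525.7 / 0.169 = 3110.65 years ≈ 3111 laminae.

3111 laminae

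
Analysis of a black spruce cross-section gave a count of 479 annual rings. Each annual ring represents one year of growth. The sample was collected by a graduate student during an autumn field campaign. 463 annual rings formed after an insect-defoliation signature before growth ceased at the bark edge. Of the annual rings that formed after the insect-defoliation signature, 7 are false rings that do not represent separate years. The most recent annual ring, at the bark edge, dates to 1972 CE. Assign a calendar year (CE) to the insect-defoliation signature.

There are 463 annual rings younger than the insect-defoliation signature.
Removing the 7 false annual rings leaves 463 − 7 = 456 true annual rings beyond the insect-defoliation signature.
The annual ring at the bark edge is 1972 CE, so the insect-defoliation signature dates to 1972 − 456 = 1516 CE.

1516 CE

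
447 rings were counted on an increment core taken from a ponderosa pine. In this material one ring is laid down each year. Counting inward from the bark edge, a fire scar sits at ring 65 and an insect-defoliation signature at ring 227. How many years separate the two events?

227 − 65 = 162 rings lie between the two events.
That is 162 years at one ring per year.

162 yr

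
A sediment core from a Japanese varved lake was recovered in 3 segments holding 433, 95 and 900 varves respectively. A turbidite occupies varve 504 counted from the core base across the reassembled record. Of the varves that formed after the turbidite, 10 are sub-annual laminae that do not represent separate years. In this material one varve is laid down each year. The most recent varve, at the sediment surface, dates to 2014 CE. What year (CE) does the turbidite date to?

1100 CE

Total varves = 433 + 95 + 900 = 1428.
The turbidite sits at varve 504 from the core base, so 1428 − 504 = 924 varves formed after it.
924 − 10 false = 914 true varves after the turbidite.
The varve at the sediment surface is 2014 CE, so the turbidite dates to 2014 − 914 = 1100 CE.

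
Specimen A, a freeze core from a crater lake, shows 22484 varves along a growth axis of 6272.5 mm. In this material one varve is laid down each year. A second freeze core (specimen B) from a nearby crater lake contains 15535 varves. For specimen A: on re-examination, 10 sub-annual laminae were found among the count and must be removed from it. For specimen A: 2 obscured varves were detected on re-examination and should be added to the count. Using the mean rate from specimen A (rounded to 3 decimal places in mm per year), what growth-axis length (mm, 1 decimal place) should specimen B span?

Specimen A: true varve count = 22484 − 10 + 2 = 22476.
A: Mean rate = 6272.5 mm / 22476 years ≈ 0.279 mm/yr.
B's length ≈ 0.279 × 15535 = 4334.3 mm.

4334.3 mm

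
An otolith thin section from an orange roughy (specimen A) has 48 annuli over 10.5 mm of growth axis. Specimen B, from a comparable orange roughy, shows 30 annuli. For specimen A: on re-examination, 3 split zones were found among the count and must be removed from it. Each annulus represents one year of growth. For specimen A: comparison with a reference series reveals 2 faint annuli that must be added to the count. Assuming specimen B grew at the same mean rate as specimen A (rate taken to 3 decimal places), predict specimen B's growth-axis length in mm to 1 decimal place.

6.7 mm

Specimen A: correcting the raw count gives 48 − 3 + 2 = 47 true annuli.
A: 10.5 mm over 47 years gives 10.5 / 47 ≈ 0.223 mm per year.
B's length ≈ 0.223 × 30 = 6.7 mm.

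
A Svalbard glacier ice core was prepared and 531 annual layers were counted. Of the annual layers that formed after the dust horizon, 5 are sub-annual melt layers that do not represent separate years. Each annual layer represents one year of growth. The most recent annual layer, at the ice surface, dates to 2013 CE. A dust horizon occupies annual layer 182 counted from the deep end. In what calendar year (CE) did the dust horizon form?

1669 CE

531 − 182 = 349 annual layers lie beyond the dust horizon toward the ice surface.
Removing the 5 false annual layers leaves 349 − 5 = 344 true annual layers beyond the dust horizon.
The annual layer at the ice surface is 2013 CE, so the dust horizon dates to 2013 − 344 = 1669 CE.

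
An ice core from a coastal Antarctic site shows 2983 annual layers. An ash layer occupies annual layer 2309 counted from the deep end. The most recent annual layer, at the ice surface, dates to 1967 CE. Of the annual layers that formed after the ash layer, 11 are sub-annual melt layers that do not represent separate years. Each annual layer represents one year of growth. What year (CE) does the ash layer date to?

2983 − 2309 = 674 annual layers lie beyond the ash layer toward the ice surface.
Excluding 11 false annual layers: 674 − 11 = 663.
Counting back 663 years from 1967 CE places the ash layer in 1967 − 663 = 1304 CE.

1304 CE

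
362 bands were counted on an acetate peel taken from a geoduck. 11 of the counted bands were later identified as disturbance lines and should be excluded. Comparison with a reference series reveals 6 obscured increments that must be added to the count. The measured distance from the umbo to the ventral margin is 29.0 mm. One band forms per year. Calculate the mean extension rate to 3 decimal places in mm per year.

After corrections the count is 362 − 11 + 6 = 357 bands.
Mean rate = 29.0 mm / 357 years ≈ 0.081 mm per year.

0.081 mm per year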